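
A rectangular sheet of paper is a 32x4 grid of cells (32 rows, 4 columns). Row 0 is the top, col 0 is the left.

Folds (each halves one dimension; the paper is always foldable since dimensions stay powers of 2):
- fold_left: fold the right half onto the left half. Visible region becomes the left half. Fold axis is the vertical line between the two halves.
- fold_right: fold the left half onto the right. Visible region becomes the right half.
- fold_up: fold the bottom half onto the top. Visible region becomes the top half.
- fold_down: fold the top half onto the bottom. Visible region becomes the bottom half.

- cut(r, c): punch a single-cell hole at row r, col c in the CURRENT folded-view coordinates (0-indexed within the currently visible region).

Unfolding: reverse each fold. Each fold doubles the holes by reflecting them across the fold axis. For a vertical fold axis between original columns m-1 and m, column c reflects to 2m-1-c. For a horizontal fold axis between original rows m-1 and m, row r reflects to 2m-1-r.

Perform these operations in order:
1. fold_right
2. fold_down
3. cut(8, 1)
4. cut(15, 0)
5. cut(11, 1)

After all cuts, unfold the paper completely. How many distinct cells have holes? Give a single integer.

Op 1 fold_right: fold axis v@2; visible region now rows[0,32) x cols[2,4) = 32x2
Op 2 fold_down: fold axis h@16; visible region now rows[16,32) x cols[2,4) = 16x2
Op 3 cut(8, 1): punch at orig (24,3); cuts so far [(24, 3)]; region rows[16,32) x cols[2,4) = 16x2
Op 4 cut(15, 0): punch at orig (31,2); cuts so far [(24, 3), (31, 2)]; region rows[16,32) x cols[2,4) = 16x2
Op 5 cut(11, 1): punch at orig (27,3); cuts so far [(24, 3), (27, 3), (31, 2)]; region rows[16,32) x cols[2,4) = 16x2
Unfold 1 (reflect across h@16): 6 holes -> [(0, 2), (4, 3), (7, 3), (24, 3), (27, 3), (31, 2)]
Unfold 2 (reflect across v@2): 12 holes -> [(0, 1), (0, 2), (4, 0), (4, 3), (7, 0), (7, 3), (24, 0), (24, 3), (27, 0), (27, 3), (31, 1), (31, 2)]

Answer: 12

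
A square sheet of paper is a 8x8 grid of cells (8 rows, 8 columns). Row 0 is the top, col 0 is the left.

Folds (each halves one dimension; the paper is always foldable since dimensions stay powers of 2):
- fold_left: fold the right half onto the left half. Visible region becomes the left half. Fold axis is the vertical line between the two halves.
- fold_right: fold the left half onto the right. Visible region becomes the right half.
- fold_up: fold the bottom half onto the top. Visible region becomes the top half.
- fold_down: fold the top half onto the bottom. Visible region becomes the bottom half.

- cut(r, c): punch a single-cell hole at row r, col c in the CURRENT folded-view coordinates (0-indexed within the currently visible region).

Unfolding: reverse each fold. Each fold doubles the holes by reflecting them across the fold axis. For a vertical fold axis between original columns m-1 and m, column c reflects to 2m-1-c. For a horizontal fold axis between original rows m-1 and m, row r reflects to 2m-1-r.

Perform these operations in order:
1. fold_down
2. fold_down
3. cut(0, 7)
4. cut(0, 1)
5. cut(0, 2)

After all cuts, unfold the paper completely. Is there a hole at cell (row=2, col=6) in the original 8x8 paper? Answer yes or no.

Op 1 fold_down: fold axis h@4; visible region now rows[4,8) x cols[0,8) = 4x8
Op 2 fold_down: fold axis h@6; visible region now rows[6,8) x cols[0,8) = 2x8
Op 3 cut(0, 7): punch at orig (6,7); cuts so far [(6, 7)]; region rows[6,8) x cols[0,8) = 2x8
Op 4 cut(0, 1): punch at orig (6,1); cuts so far [(6, 1), (6, 7)]; region rows[6,8) x cols[0,8) = 2x8
Op 5 cut(0, 2): punch at orig (6,2); cuts so far [(6, 1), (6, 2), (6, 7)]; region rows[6,8) x cols[0,8) = 2x8
Unfold 1 (reflect across h@6): 6 holes -> [(5, 1), (5, 2), (5, 7), (6, 1), (6, 2), (6, 7)]
Unfold 2 (reflect across h@4): 12 holes -> [(1, 1), (1, 2), (1, 7), (2, 1), (2, 2), (2, 7), (5, 1), (5, 2), (5, 7), (6, 1), (6, 2), (6, 7)]
Holes: [(1, 1), (1, 2), (1, 7), (2, 1), (2, 2), (2, 7), (5, 1), (5, 2), (5, 7), (6, 1), (6, 2), (6, 7)]

Answer: no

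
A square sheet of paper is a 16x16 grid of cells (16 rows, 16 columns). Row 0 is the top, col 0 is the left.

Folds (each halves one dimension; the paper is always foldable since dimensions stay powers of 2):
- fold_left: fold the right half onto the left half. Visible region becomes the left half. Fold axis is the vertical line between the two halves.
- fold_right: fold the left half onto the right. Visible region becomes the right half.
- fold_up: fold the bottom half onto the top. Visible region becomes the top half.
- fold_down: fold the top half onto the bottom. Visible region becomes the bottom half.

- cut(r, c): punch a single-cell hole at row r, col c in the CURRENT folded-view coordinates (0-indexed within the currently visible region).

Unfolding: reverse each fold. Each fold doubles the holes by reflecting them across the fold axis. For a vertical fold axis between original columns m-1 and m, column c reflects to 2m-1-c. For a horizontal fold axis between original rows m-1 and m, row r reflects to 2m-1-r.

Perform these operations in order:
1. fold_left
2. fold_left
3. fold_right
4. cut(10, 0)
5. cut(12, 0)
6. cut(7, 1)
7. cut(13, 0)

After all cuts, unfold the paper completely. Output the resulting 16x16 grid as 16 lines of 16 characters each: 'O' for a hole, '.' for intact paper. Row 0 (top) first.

Answer: ................
................
................
................
................
................
................
O..OO..OO..OO..O
................
................
.OO..OO..OO..OO.
................
.OO..OO..OO..OO.
.OO..OO..OO..OO.
................
................

Derivation:
Op 1 fold_left: fold axis v@8; visible region now rows[0,16) x cols[0,8) = 16x8
Op 2 fold_left: fold axis v@4; visible region now rows[0,16) x cols[0,4) = 16x4
Op 3 fold_right: fold axis v@2; visible region now rows[0,16) x cols[2,4) = 16x2
Op 4 cut(10, 0): punch at orig (10,2); cuts so far [(10, 2)]; region rows[0,16) x cols[2,4) = 16x2
Op 5 cut(12, 0): punch at orig (12,2); cuts so far [(10, 2), (12, 2)]; region rows[0,16) x cols[2,4) = 16x2
Op 6 cut(7, 1): punch at orig (7,3); cuts so far [(7, 3), (10, 2), (12, 2)]; region rows[0,16) x cols[2,4) = 16x2
Op 7 cut(13, 0): punch at orig (13,2); cuts so far [(7, 3), (10, 2), (12, 2), (13, 2)]; region rows[0,16) x cols[2,4) = 16x2
Unfold 1 (reflect across v@2): 8 holes -> [(7, 0), (7, 3), (10, 1), (10, 2), (12, 1), (12, 2), (13, 1), (13, 2)]
Unfold 2 (reflect across v@4): 16 holes -> [(7, 0), (7, 3), (7, 4), (7, 7), (10, 1), (10, 2), (10, 5), (10, 6), (12, 1), (12, 2), (12, 5), (12, 6), (13, 1), (13, 2), (13, 5), (13, 6)]
Unfold 3 (reflect across v@8): 32 holes -> [(7, 0), (7, 3), (7, 4), (7, 7), (7, 8), (7, 11), (7, 12), (7, 15), (10, 1), (10, 2), (10, 5), (10, 6), (10, 9), (10, 10), (10, 13), (10, 14), (12, 1), (12, 2), (12, 5), (12, 6), (12, 9), (12, 10), (12, 13), (12, 14), (13, 1), (13, 2), (13, 5), (13, 6), (13, 9), (13, 10), (13, 13), (13, 14)]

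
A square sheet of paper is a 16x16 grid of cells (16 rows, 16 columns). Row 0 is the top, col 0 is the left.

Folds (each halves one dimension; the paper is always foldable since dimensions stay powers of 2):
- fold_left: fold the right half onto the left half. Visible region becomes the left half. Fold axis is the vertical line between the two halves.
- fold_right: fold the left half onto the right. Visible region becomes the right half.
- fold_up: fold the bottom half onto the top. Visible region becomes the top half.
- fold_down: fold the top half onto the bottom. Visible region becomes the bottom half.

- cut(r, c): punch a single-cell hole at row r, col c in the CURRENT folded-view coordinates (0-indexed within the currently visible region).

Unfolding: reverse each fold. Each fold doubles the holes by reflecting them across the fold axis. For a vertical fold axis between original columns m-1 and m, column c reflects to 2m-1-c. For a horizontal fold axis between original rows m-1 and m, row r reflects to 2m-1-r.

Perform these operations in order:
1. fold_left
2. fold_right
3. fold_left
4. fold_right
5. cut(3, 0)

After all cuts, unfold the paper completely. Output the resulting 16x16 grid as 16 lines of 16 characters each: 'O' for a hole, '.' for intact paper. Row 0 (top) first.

Answer: ................
................
................
OOOOOOOOOOOOOOOO
................
................
................
................
................
................
................
................
................
................
................
................

Derivation:
Op 1 fold_left: fold axis v@8; visible region now rows[0,16) x cols[0,8) = 16x8
Op 2 fold_right: fold axis v@4; visible region now rows[0,16) x cols[4,8) = 16x4
Op 3 fold_left: fold axis v@6; visible region now rows[0,16) x cols[4,6) = 16x2
Op 4 fold_right: fold axis v@5; visible region now rows[0,16) x cols[5,6) = 16x1
Op 5 cut(3, 0): punch at orig (3,5); cuts so far [(3, 5)]; region rows[0,16) x cols[5,6) = 16x1
Unfold 1 (reflect across v@5): 2 holes -> [(3, 4), (3, 5)]
Unfold 2 (reflect across v@6): 4 holes -> [(3, 4), (3, 5), (3, 6), (3, 7)]
Unfold 3 (reflect across v@4): 8 holes -> [(3, 0), (3, 1), (3, 2), (3, 3), (3, 4), (3, 5), (3, 6), (3, 7)]
Unfold 4 (reflect across v@8): 16 holes -> [(3, 0), (3, 1), (3, 2), (3, 3), (3, 4), (3, 5), (3, 6), (3, 7), (3, 8), (3, 9), (3, 10), (3, 11), (3, 12), (3, 13), (3, 14), (3, 15)]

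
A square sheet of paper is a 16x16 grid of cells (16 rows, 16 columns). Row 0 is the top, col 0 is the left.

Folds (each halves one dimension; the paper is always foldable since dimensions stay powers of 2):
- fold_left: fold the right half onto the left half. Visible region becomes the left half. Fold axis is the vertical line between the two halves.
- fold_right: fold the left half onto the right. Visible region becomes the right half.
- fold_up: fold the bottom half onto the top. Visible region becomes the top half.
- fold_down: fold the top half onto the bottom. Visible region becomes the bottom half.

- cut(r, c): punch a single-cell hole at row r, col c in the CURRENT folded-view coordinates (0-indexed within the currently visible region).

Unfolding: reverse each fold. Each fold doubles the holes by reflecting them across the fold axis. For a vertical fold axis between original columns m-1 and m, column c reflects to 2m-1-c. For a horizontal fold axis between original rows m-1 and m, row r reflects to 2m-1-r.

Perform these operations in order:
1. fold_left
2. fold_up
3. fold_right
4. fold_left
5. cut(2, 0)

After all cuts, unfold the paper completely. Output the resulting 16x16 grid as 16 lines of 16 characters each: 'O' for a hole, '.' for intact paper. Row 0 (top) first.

Answer: ................
................
O..OO..OO..OO..O
................
................
................
................
................
................
................
................
................
................
O..OO..OO..OO..O
................
................

Derivation:
Op 1 fold_left: fold axis v@8; visible region now rows[0,16) x cols[0,8) = 16x8
Op 2 fold_up: fold axis h@8; visible region now rows[0,8) x cols[0,8) = 8x8
Op 3 fold_right: fold axis v@4; visible region now rows[0,8) x cols[4,8) = 8x4
Op 4 fold_left: fold axis v@6; visible region now rows[0,8) x cols[4,6) = 8x2
Op 5 cut(2, 0): punch at orig (2,4); cuts so far [(2, 4)]; region rows[0,8) x cols[4,6) = 8x2
Unfold 1 (reflect across v@6): 2 holes -> [(2, 4), (2, 7)]
Unfold 2 (reflect across v@4): 4 holes -> [(2, 0), (2, 3), (2, 4), (2, 7)]
Unfold 3 (reflect across h@8): 8 holes -> [(2, 0), (2, 3), (2, 4), (2, 7), (13, 0), (13, 3), (13, 4), (13, 7)]
Unfold 4 (reflect across v@8): 16 holes -> [(2, 0), (2, 3), (2, 4), (2, 7), (2, 8), (2, 11), (2, 12), (2, 15), (13, 0), (13, 3), (13, 4), (13, 7), (13, 8), (13, 11), (13, 12), (13, 15)]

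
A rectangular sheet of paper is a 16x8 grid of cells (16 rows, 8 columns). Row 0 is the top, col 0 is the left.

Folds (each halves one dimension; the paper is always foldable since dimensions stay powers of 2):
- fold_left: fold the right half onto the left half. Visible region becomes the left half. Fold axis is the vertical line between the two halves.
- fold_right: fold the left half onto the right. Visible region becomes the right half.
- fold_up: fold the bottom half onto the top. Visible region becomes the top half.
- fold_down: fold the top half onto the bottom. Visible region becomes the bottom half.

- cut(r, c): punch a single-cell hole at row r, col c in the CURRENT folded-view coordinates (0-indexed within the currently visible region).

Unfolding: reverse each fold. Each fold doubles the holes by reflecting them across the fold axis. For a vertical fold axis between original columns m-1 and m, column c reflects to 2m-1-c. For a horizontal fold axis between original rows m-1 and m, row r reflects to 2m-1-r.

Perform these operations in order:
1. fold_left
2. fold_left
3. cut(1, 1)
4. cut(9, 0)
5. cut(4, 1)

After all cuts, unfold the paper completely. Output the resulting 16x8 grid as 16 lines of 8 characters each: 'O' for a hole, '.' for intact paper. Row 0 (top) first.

Op 1 fold_left: fold axis v@4; visible region now rows[0,16) x cols[0,4) = 16x4
Op 2 fold_left: fold axis v@2; visible region now rows[0,16) x cols[0,2) = 16x2
Op 3 cut(1, 1): punch at orig (1,1); cuts so far [(1, 1)]; region rows[0,16) x cols[0,2) = 16x2
Op 4 cut(9, 0): punch at orig (9,0); cuts so far [(1, 1), (9, 0)]; region rows[0,16) x cols[0,2) = 16x2
Op 5 cut(4, 1): punch at orig (4,1); cuts so far [(1, 1), (4, 1), (9, 0)]; region rows[0,16) x cols[0,2) = 16x2
Unfold 1 (reflect across v@2): 6 holes -> [(1, 1), (1, 2), (4, 1), (4, 2), (9, 0), (9, 3)]
Unfold 2 (reflect across v@4): 12 holes -> [(1, 1), (1, 2), (1, 5), (1, 6), (4, 1), (4, 2), (4, 5), (4, 6), (9, 0), (9, 3), (9, 4), (9, 7)]

Answer: ........
.OO..OO.
........
........
.OO..OO.
........
........
........
........
O..OO..O
........
........
........
........
........
........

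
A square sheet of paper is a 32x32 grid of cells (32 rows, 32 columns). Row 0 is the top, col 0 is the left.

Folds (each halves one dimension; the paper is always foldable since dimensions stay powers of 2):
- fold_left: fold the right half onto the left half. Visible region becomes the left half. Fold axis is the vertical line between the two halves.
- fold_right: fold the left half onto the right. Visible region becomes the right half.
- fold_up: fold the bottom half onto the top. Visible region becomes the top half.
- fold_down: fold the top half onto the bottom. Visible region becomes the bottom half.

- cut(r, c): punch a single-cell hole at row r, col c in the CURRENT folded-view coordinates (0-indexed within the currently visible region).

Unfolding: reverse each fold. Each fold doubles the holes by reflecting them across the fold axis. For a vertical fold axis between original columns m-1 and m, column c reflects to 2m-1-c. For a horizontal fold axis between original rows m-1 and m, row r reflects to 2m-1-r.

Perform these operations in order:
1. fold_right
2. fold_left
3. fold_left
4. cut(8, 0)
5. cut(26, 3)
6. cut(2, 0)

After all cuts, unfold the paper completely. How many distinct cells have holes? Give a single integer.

Op 1 fold_right: fold axis v@16; visible region now rows[0,32) x cols[16,32) = 32x16
Op 2 fold_left: fold axis v@24; visible region now rows[0,32) x cols[16,24) = 32x8
Op 3 fold_left: fold axis v@20; visible region now rows[0,32) x cols[16,20) = 32x4
Op 4 cut(8, 0): punch at orig (8,16); cuts so far [(8, 16)]; region rows[0,32) x cols[16,20) = 32x4
Op 5 cut(26, 3): punch at orig (26,19); cuts so far [(8, 16), (26, 19)]; region rows[0,32) x cols[16,20) = 32x4
Op 6 cut(2, 0): punch at orig (2,16); cuts so far [(2, 16), (8, 16), (26, 19)]; region rows[0,32) x cols[16,20) = 32x4
Unfold 1 (reflect across v@20): 6 holes -> [(2, 16), (2, 23), (8, 16), (8, 23), (26, 19), (26, 20)]
Unfold 2 (reflect across v@24): 12 holes -> [(2, 16), (2, 23), (2, 24), (2, 31), (8, 16), (8, 23), (8, 24), (8, 31), (26, 19), (26, 20), (26, 27), (26, 28)]
Unfold 3 (reflect across v@16): 24 holes -> [(2, 0), (2, 7), (2, 8), (2, 15), (2, 16), (2, 23), (2, 24), (2, 31), (8, 0), (8, 7), (8, 8), (8, 15), (8, 16), (8, 23), (8, 24), (8, 31), (26, 3), (26, 4), (26, 11), (26, 12), (26, 19), (26, 20), (26, 27), (26, 28)]

Answer: 24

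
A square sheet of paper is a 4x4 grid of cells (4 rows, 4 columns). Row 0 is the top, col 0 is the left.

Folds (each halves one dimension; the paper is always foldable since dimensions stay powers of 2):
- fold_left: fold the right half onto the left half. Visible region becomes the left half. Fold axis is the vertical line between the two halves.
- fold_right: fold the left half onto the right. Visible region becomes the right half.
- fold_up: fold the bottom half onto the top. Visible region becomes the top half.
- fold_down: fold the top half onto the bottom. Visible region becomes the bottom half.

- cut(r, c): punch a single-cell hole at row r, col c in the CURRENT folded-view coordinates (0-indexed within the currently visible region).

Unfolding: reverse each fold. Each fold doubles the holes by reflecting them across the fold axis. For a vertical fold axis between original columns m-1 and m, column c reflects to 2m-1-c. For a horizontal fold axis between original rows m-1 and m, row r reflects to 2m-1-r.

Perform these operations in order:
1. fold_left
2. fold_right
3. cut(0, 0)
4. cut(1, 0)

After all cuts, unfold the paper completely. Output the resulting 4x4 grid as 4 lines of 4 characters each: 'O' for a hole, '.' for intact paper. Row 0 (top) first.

Op 1 fold_left: fold axis v@2; visible region now rows[0,4) x cols[0,2) = 4x2
Op 2 fold_right: fold axis v@1; visible region now rows[0,4) x cols[1,2) = 4x1
Op 3 cut(0, 0): punch at orig (0,1); cuts so far [(0, 1)]; region rows[0,4) x cols[1,2) = 4x1
Op 4 cut(1, 0): punch at orig (1,1); cuts so far [(0, 1), (1, 1)]; region rows[0,4) x cols[1,2) = 4x1
Unfold 1 (reflect across v@1): 4 holes -> [(0, 0), (0, 1), (1, 0), (1, 1)]
Unfold 2 (reflect across v@2): 8 holes -> [(0, 0), (0, 1), (0, 2), (0, 3), (1, 0), (1, 1), (1, 2), (1, 3)]

Answer: OOOO
OOOO
....
....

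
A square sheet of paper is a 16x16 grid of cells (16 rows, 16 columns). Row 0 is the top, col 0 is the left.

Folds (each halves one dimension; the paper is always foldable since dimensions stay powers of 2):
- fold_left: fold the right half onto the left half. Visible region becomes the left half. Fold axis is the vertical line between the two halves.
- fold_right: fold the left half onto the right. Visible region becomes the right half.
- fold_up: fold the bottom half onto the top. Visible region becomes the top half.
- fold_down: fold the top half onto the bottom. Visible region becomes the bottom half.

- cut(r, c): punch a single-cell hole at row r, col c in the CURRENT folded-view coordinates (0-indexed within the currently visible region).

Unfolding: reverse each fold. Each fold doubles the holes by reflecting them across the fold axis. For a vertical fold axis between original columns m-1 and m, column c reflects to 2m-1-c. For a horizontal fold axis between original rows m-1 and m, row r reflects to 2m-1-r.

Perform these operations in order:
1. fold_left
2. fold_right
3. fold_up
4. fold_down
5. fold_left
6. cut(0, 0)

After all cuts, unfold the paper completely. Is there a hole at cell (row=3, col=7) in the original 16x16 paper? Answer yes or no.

Op 1 fold_left: fold axis v@8; visible region now rows[0,16) x cols[0,8) = 16x8
Op 2 fold_right: fold axis v@4; visible region now rows[0,16) x cols[4,8) = 16x4
Op 3 fold_up: fold axis h@8; visible region now rows[0,8) x cols[4,8) = 8x4
Op 4 fold_down: fold axis h@4; visible region now rows[4,8) x cols[4,8) = 4x4
Op 5 fold_left: fold axis v@6; visible region now rows[4,8) x cols[4,6) = 4x2
Op 6 cut(0, 0): punch at orig (4,4); cuts so far [(4, 4)]; region rows[4,8) x cols[4,6) = 4x2
Unfold 1 (reflect across v@6): 2 holes -> [(4, 4), (4, 7)]
Unfold 2 (reflect across h@4): 4 holes -> [(3, 4), (3, 7), (4, 4), (4, 7)]
Unfold 3 (reflect across h@8): 8 holes -> [(3, 4), (3, 7), (4, 4), (4, 7), (11, 4), (11, 7), (12, 4), (12, 7)]
Unfold 4 (reflect across v@4): 16 holes -> [(3, 0), (3, 3), (3, 4), (3, 7), (4, 0), (4, 3), (4, 4), (4, 7), (11, 0), (11, 3), (11, 4), (11, 7), (12, 0), (12, 3), (12, 4), (12, 7)]
Unfold 5 (reflect across v@8): 32 holes -> [(3, 0), (3, 3), (3, 4), (3, 7), (3, 8), (3, 11), (3, 12), (3, 15), (4, 0), (4, 3), (4, 4), (4, 7), (4, 8), (4, 11), (4, 12), (4, 15), (11, 0), (11, 3), (11, 4), (11, 7), (11, 8), (11, 11), (11, 12), (11, 15), (12, 0), (12, 3), (12, 4), (12, 7), (12, 8), (12, 11), (12, 12), (12, 15)]
Holes: [(3, 0), (3, 3), (3, 4), (3, 7), (3, 8), (3, 11), (3, 12), (3, 15), (4, 0), (4, 3), (4, 4), (4, 7), (4, 8), (4, 11), (4, 12), (4, 15), (11, 0), (11, 3), (11, 4), (11, 7), (11, 8), (11, 11), (11, 12), (11, 15), (12, 0), (12, 3), (12, 4), (12, 7), (12, 8), (12, 11), (12, 12), (12, 15)]

Answer: yes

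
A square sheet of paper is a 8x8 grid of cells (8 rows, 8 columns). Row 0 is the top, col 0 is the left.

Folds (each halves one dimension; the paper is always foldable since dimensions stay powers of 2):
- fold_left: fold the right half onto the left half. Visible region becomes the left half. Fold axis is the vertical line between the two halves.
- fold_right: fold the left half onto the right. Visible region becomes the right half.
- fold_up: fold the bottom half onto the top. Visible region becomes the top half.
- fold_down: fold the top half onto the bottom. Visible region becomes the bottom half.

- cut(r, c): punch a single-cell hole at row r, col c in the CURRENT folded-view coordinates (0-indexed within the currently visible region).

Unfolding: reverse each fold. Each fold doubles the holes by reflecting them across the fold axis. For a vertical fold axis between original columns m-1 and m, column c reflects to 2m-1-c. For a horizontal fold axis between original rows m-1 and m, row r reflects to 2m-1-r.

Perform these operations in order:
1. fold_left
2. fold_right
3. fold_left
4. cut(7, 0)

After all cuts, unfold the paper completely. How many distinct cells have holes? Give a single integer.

Answer: 8

Derivation:
Op 1 fold_left: fold axis v@4; visible region now rows[0,8) x cols[0,4) = 8x4
Op 2 fold_right: fold axis v@2; visible region now rows[0,8) x cols[2,4) = 8x2
Op 3 fold_left: fold axis v@3; visible region now rows[0,8) x cols[2,3) = 8x1
Op 4 cut(7, 0): punch at orig (7,2); cuts so far [(7, 2)]; region rows[0,8) x cols[2,3) = 8x1
Unfold 1 (reflect across v@3): 2 holes -> [(7, 2), (7, 3)]
Unfold 2 (reflect across v@2): 4 holes -> [(7, 0), (7, 1), (7, 2), (7, 3)]
Unfold 3 (reflect across v@4): 8 holes -> [(7, 0), (7, 1), (7, 2), (7, 3), (7, 4), (7, 5), (7, 6), (7, 7)]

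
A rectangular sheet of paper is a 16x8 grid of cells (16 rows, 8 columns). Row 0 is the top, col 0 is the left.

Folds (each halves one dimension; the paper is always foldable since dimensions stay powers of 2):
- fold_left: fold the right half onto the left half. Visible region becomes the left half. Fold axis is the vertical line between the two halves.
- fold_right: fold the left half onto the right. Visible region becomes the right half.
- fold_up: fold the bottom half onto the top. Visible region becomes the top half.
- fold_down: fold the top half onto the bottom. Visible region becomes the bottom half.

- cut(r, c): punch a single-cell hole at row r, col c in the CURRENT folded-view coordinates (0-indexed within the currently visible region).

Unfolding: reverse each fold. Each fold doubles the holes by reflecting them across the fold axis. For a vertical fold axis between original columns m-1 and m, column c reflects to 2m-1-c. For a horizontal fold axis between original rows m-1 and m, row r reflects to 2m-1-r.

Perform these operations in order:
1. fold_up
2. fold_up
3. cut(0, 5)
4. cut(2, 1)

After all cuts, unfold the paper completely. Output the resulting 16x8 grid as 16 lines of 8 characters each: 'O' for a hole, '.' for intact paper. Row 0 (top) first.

Answer: .....O..
........
.O......
........
........
.O......
........
.....O..
.....O..
........
.O......
........
........
.O......
........
.....O..

Derivation:
Op 1 fold_up: fold axis h@8; visible region now rows[0,8) x cols[0,8) = 8x8
Op 2 fold_up: fold axis h@4; visible region now rows[0,4) x cols[0,8) = 4x8
Op 3 cut(0, 5): punch at orig (0,5); cuts so far [(0, 5)]; region rows[0,4) x cols[0,8) = 4x8
Op 4 cut(2, 1): punch at orig (2,1); cuts so far [(0, 5), (2, 1)]; region rows[0,4) x cols[0,8) = 4x8
Unfold 1 (reflect across h@4): 4 holes -> [(0, 5), (2, 1), (5, 1), (7, 5)]
Unfold 2 (reflect across h@8): 8 holes -> [(0, 5), (2, 1), (5, 1), (7, 5), (8, 5), (10, 1), (13, 1), (15, 5)]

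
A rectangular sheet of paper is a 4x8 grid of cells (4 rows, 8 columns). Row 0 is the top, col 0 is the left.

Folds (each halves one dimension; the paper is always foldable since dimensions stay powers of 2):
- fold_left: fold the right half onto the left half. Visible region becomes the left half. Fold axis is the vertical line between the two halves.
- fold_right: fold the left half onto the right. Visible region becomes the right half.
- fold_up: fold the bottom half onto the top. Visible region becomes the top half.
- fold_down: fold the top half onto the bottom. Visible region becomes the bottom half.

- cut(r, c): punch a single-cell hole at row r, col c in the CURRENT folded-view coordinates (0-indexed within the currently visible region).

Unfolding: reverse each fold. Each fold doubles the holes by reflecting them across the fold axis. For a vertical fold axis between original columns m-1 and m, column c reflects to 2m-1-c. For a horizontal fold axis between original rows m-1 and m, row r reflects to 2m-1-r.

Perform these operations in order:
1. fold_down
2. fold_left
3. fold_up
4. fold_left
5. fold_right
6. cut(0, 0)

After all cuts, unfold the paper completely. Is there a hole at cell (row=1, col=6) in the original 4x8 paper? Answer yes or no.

Op 1 fold_down: fold axis h@2; visible region now rows[2,4) x cols[0,8) = 2x8
Op 2 fold_left: fold axis v@4; visible region now rows[2,4) x cols[0,4) = 2x4
Op 3 fold_up: fold axis h@3; visible region now rows[2,3) x cols[0,4) = 1x4
Op 4 fold_left: fold axis v@2; visible region now rows[2,3) x cols[0,2) = 1x2
Op 5 fold_right: fold axis v@1; visible region now rows[2,3) x cols[1,2) = 1x1
Op 6 cut(0, 0): punch at orig (2,1); cuts so far [(2, 1)]; region rows[2,3) x cols[1,2) = 1x1
Unfold 1 (reflect across v@1): 2 holes -> [(2, 0), (2, 1)]
Unfold 2 (reflect across v@2): 4 holes -> [(2, 0), (2, 1), (2, 2), (2, 3)]
Unfold 3 (reflect across h@3): 8 holes -> [(2, 0), (2, 1), (2, 2), (2, 3), (3, 0), (3, 1), (3, 2), (3, 3)]
Unfold 4 (reflect across v@4): 16 holes -> [(2, 0), (2, 1), (2, 2), (2, 3), (2, 4), (2, 5), (2, 6), (2, 7), (3, 0), (3, 1), (3, 2), (3, 3), (3, 4), (3, 5), (3, 6), (3, 7)]
Unfold 5 (reflect across h@2): 32 holes -> [(0, 0), (0, 1), (0, 2), (0, 3), (0, 4), (0, 5), (0, 6), (0, 7), (1, 0), (1, 1), (1, 2), (1, 3), (1, 4), (1, 5), (1, 6), (1, 7), (2, 0), (2, 1), (2, 2), (2, 3), (2, 4), (2, 5), (2, 6), (2, 7), (3, 0), (3, 1), (3, 2), (3, 3), (3, 4), (3, 5), (3, 6), (3, 7)]
Holes: [(0, 0), (0, 1), (0, 2), (0, 3), (0, 4), (0, 5), (0, 6), (0, 7), (1, 0), (1, 1), (1, 2), (1, 3), (1, 4), (1, 5), (1, 6), (1, 7), (2, 0), (2, 1), (2, 2), (2, 3), (2, 4), (2, 5), (2, 6), (2, 7), (3, 0), (3, 1), (3, 2), (3, 3), (3, 4), (3, 5), (3, 6), (3, 7)]

Answer: yes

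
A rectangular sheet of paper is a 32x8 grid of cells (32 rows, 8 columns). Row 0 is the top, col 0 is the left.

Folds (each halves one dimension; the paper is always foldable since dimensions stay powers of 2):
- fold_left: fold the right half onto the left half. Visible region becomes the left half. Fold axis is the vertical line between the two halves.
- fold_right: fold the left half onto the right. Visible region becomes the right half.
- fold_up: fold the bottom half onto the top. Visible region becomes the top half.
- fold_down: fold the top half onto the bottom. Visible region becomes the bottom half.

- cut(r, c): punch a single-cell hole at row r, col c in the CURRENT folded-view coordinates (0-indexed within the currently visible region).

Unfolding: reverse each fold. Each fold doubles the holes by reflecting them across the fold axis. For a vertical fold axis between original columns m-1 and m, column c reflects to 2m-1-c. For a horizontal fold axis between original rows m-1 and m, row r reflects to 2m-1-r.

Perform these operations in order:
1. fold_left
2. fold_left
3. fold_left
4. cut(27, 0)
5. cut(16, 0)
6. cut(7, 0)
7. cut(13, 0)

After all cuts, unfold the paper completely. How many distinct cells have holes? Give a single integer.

Answer: 32

Derivation:
Op 1 fold_left: fold axis v@4; visible region now rows[0,32) x cols[0,4) = 32x4
Op 2 fold_left: fold axis v@2; visible region now rows[0,32) x cols[0,2) = 32x2
Op 3 fold_left: fold axis v@1; visible region now rows[0,32) x cols[0,1) = 32x1
Op 4 cut(27, 0): punch at orig (27,0); cuts so far [(27, 0)]; region rows[0,32) x cols[0,1) = 32x1
Op 5 cut(16, 0): punch at orig (16,0); cuts so far [(16, 0), (27, 0)]; region rows[0,32) x cols[0,1) = 32x1
Op 6 cut(7, 0): punch at orig (7,0); cuts so far [(7, 0), (16, 0), (27, 0)]; region rows[0,32) x cols[0,1) = 32x1
Op 7 cut(13, 0): punch at orig (13,0); cuts so far [(7, 0), (13, 0), (16, 0), (27, 0)]; region rows[0,32) x cols[0,1) = 32x1
Unfold 1 (reflect across v@1): 8 holes -> [(7, 0), (7, 1), (13, 0), (13, 1), (16, 0), (16, 1), (27, 0), (27, 1)]
Unfold 2 (reflect across v@2): 16 holes -> [(7, 0), (7, 1), (7, 2), (7, 3), (13, 0), (13, 1), (13, 2), (13, 3), (16, 0), (16, 1), (16, 2), (16, 3), (27, 0), (27, 1), (27, 2), (27, 3)]
Unfold 3 (reflect across v@4): 32 holes -> [(7, 0), (7, 1), (7, 2), (7, 3), (7, 4), (7, 5), (7, 6), (7, 7), (13, 0), (13, 1), (13, 2), (13, 3), (13, 4), (13, 5), (13, 6), (13, 7), (16, 0), (16, 1), (16, 2), (16, 3), (16, 4), (16, 5), (16, 6), (16, 7), (27, 0), (27, 1), (27, 2), (27, 3), (27, 4), (27, 5), (27, 6), (27, 7)]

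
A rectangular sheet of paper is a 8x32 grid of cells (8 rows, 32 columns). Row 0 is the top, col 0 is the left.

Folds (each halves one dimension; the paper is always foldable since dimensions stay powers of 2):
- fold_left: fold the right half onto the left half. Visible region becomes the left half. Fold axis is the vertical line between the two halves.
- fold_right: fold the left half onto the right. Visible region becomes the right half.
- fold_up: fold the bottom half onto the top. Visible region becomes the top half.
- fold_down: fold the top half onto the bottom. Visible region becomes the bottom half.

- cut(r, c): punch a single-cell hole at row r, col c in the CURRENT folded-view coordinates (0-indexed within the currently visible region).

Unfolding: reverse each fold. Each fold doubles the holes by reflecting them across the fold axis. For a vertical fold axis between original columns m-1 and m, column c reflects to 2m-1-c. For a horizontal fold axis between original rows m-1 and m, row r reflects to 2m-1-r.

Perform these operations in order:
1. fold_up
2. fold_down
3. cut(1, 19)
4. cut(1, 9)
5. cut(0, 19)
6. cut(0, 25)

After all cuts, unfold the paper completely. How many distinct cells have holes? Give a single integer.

Answer: 16

Derivation:
Op 1 fold_up: fold axis h@4; visible region now rows[0,4) x cols[0,32) = 4x32
Op 2 fold_down: fold axis h@2; visible region now rows[2,4) x cols[0,32) = 2x32
Op 3 cut(1, 19): punch at orig (3,19); cuts so far [(3, 19)]; region rows[2,4) x cols[0,32) = 2x32
Op 4 cut(1, 9): punch at orig (3,9); cuts so far [(3, 9), (3, 19)]; region rows[2,4) x cols[0,32) = 2x32
Op 5 cut(0, 19): punch at orig (2,19); cuts so far [(2, 19), (3, 9), (3, 19)]; region rows[2,4) x cols[0,32) = 2x32
Op 6 cut(0, 25): punch at orig (2,25); cuts so far [(2, 19), (2, 25), (3, 9), (3, 19)]; region rows[2,4) x cols[0,32) = 2x32
Unfold 1 (reflect across h@2): 8 holes -> [(0, 9), (0, 19), (1, 19), (1, 25), (2, 19), (2, 25), (3, 9), (3, 19)]
Unfold 2 (reflect across h@4): 16 holes -> [(0, 9), (0, 19), (1, 19), (1, 25), (2, 19), (2, 25), (3, 9), (3, 19), (4, 9), (4, 19), (5, 19), (5, 25), (6, 19), (6, 25), (7, 9), (7, 19)]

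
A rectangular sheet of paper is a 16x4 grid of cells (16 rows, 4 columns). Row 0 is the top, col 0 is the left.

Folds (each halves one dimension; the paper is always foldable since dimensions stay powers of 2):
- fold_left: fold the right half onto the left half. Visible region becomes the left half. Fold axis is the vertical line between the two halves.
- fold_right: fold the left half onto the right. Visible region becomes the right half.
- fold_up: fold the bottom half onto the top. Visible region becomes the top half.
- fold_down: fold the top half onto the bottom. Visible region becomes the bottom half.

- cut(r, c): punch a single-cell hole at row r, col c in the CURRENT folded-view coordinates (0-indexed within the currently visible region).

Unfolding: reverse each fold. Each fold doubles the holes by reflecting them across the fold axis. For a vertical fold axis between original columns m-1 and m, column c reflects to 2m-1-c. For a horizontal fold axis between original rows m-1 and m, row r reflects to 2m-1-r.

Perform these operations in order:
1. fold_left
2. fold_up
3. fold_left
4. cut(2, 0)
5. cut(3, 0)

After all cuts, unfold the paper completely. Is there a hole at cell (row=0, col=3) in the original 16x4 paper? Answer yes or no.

Op 1 fold_left: fold axis v@2; visible region now rows[0,16) x cols[0,2) = 16x2
Op 2 fold_up: fold axis h@8; visible region now rows[0,8) x cols[0,2) = 8x2
Op 3 fold_left: fold axis v@1; visible region now rows[0,8) x cols[0,1) = 8x1
Op 4 cut(2, 0): punch at orig (2,0); cuts so far [(2, 0)]; region rows[0,8) x cols[0,1) = 8x1
Op 5 cut(3, 0): punch at orig (3,0); cuts so far [(2, 0), (3, 0)]; region rows[0,8) x cols[0,1) = 8x1
Unfold 1 (reflect across v@1): 4 holes -> [(2, 0), (2, 1), (3, 0), (3, 1)]
Unfold 2 (reflect across h@8): 8 holes -> [(2, 0), (2, 1), (3, 0), (3, 1), (12, 0), (12, 1), (13, 0), (13, 1)]
Unfold 3 (reflect across v@2): 16 holes -> [(2, 0), (2, 1), (2, 2), (2, 3), (3, 0), (3, 1), (3, 2), (3, 3), (12, 0), (12, 1), (12, 2), (12, 3), (13, 0), (13, 1), (13, 2), (13, 3)]
Holes: [(2, 0), (2, 1), (2, 2), (2, 3), (3, 0), (3, 1), (3, 2), (3, 3), (12, 0), (12, 1), (12, 2), (12, 3), (13, 0), (13, 1), (13, 2), (13, 3)]

Answer: no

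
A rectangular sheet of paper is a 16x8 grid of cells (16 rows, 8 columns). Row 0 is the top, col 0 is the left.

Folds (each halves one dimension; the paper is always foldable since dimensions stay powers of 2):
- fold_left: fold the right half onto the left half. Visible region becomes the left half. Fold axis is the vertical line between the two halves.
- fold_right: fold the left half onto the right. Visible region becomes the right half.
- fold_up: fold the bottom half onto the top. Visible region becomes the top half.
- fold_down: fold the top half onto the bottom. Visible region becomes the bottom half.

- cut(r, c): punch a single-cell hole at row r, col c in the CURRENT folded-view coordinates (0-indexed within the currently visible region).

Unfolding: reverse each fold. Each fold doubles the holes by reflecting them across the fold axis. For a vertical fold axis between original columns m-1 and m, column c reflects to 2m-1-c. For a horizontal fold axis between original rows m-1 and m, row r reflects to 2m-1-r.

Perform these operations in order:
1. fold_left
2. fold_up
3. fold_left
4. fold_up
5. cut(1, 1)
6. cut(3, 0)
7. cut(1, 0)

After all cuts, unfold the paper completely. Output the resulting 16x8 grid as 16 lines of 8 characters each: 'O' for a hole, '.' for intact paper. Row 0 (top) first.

Op 1 fold_left: fold axis v@4; visible region now rows[0,16) x cols[0,4) = 16x4
Op 2 fold_up: fold axis h@8; visible region now rows[0,8) x cols[0,4) = 8x4
Op 3 fold_left: fold axis v@2; visible region now rows[0,8) x cols[0,2) = 8x2
Op 4 fold_up: fold axis h@4; visible region now rows[0,4) x cols[0,2) = 4x2
Op 5 cut(1, 1): punch at orig (1,1); cuts so far [(1, 1)]; region rows[0,4) x cols[0,2) = 4x2
Op 6 cut(3, 0): punch at orig (3,0); cuts so far [(1, 1), (3, 0)]; region rows[0,4) x cols[0,2) = 4x2
Op 7 cut(1, 0): punch at orig (1,0); cuts so far [(1, 0), (1, 1), (3, 0)]; region rows[0,4) x cols[0,2) = 4x2
Unfold 1 (reflect across h@4): 6 holes -> [(1, 0), (1, 1), (3, 0), (4, 0), (6, 0), (6, 1)]
Unfold 2 (reflect across v@2): 12 holes -> [(1, 0), (1, 1), (1, 2), (1, 3), (3, 0), (3, 3), (4, 0), (4, 3), (6, 0), (6, 1), (6, 2), (6, 3)]
Unfold 3 (reflect across h@8): 24 holes -> [(1, 0), (1, 1), (1, 2), (1, 3), (3, 0), (3, 3), (4, 0), (4, 3), (6, 0), (6, 1), (6, 2), (6, 3), (9, 0), (9, 1), (9, 2), (9, 3), (11, 0), (11, 3), (12, 0), (12, 3), (14, 0), (14, 1), (14, 2), (14, 3)]
Unfold 4 (reflect across v@4): 48 holes -> [(1, 0), (1, 1), (1, 2), (1, 3), (1, 4), (1, 5), (1, 6), (1, 7), (3, 0), (3, 3), (3, 4), (3, 7), (4, 0), (4, 3), (4, 4), (4, 7), (6, 0), (6, 1), (6, 2), (6, 3), (6, 4), (6, 5), (6, 6), (6, 7), (9, 0), (9, 1), (9, 2), (9, 3), (9, 4), (9, 5), (9, 6), (9, 7), (11, 0), (11, 3), (11, 4), (11, 7), (12, 0), (12, 3), (12, 4), (12, 7), (14, 0), (14, 1), (14, 2), (14, 3), (14, 4), (14, 5), (14, 6), (14, 7)]

Answer: ........
OOOOOOOO
........
O..OO..O
O..OO..O
........
OOOOOOOO
........
........
OOOOOOOO
........
O..OO..O
O..OO..O
........
OOOOOOOO
........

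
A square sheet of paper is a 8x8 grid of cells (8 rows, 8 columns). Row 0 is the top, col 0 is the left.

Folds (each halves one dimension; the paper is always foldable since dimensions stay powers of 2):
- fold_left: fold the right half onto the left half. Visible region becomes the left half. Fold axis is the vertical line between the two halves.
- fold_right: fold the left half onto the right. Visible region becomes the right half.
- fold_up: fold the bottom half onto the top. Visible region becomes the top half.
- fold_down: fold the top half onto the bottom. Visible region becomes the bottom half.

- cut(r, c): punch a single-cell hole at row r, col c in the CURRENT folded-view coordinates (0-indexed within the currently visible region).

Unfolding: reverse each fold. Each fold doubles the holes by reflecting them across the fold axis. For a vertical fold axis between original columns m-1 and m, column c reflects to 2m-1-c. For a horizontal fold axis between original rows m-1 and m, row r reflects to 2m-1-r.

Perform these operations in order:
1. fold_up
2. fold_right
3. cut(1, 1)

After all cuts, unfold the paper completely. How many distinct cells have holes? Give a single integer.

Op 1 fold_up: fold axis h@4; visible region now rows[0,4) x cols[0,8) = 4x8
Op 2 fold_right: fold axis v@4; visible region now rows[0,4) x cols[4,8) = 4x4
Op 3 cut(1, 1): punch at orig (1,5); cuts so far [(1, 5)]; region rows[0,4) x cols[4,8) = 4x4
Unfold 1 (reflect across v@4): 2 holes -> [(1, 2), (1, 5)]
Unfold 2 (reflect across h@4): 4 holes -> [(1, 2), (1, 5), (6, 2), (6, 5)]

Answer: 4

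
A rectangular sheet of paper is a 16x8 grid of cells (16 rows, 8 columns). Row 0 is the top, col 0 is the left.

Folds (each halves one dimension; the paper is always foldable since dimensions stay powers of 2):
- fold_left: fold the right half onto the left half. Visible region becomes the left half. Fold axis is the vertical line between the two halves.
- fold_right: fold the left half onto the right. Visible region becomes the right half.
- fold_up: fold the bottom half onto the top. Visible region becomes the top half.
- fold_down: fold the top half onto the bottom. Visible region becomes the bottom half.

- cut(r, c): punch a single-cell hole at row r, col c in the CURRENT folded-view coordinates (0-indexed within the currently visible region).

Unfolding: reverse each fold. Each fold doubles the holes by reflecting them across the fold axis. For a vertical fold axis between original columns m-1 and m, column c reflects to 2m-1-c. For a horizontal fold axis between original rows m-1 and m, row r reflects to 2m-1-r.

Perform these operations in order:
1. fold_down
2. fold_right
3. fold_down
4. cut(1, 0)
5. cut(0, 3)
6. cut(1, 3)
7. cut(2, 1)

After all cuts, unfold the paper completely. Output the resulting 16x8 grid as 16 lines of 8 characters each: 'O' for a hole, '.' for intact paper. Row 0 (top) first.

Op 1 fold_down: fold axis h@8; visible region now rows[8,16) x cols[0,8) = 8x8
Op 2 fold_right: fold axis v@4; visible region now rows[8,16) x cols[4,8) = 8x4
Op 3 fold_down: fold axis h@12; visible region now rows[12,16) x cols[4,8) = 4x4
Op 4 cut(1, 0): punch at orig (13,4); cuts so far [(13, 4)]; region rows[12,16) x cols[4,8) = 4x4
Op 5 cut(0, 3): punch at orig (12,7); cuts so far [(12, 7), (13, 4)]; region rows[12,16) x cols[4,8) = 4x4
Op 6 cut(1, 3): punch at orig (13,7); cuts so far [(12, 7), (13, 4), (13, 7)]; region rows[12,16) x cols[4,8) = 4x4
Op 7 cut(2, 1): punch at orig (14,5); cuts so far [(12, 7), (13, 4), (13, 7), (14, 5)]; region rows[12,16) x cols[4,8) = 4x4
Unfold 1 (reflect across h@12): 8 holes -> [(9, 5), (10, 4), (10, 7), (11, 7), (12, 7), (13, 4), (13, 7), (14, 5)]
Unfold 2 (reflect across v@4): 16 holes -> [(9, 2), (9, 5), (10, 0), (10, 3), (10, 4), (10, 7), (11, 0), (11, 7), (12, 0), (12, 7), (13, 0), (13, 3), (13, 4), (13, 7), (14, 2), (14, 5)]
Unfold 3 (reflect across h@8): 32 holes -> [(1, 2), (1, 5), (2, 0), (2, 3), (2, 4), (2, 7), (3, 0), (3, 7), (4, 0), (4, 7), (5, 0), (5, 3), (5, 4), (5, 7), (6, 2), (6, 5), (9, 2), (9, 5), (10, 0), (10, 3), (10, 4), (10, 7), (11, 0), (11, 7), (12, 0), (12, 7), (13, 0), (13, 3), (13, 4), (13, 7), (14, 2), (14, 5)]

Answer: ........
..O..O..
O..OO..O
O......O
O......O
O..OO..O
..O..O..
........
........
..O..O..
O..OO..O
O......O
O......O
O..OO..O
..O..O..
........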